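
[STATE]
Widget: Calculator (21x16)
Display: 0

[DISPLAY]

                    0
┌───┬───┬───┬───┐    
│ 7 │ 8 │ 9 │ ÷ │    
├───┼───┼───┼───┤    
│ 4 │ 5 │ 6 │ × │    
├───┼───┼───┼───┤    
│ 1 │ 2 │ 3 │ - │    
├───┼───┼───┼───┤    
│ 0 │ . │ = │ + │    
├───┼───┼───┼───┤    
│ C │ MC│ MR│ M+│    
└───┴───┴───┴───┘    
                     
                     
                     
                     


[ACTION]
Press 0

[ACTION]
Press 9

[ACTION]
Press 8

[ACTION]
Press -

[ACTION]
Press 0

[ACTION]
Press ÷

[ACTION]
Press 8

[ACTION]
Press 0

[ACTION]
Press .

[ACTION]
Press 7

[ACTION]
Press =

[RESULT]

          1.214374226
┌───┬───┬───┬───┐    
│ 7 │ 8 │ 9 │ ÷ │    
├───┼───┼───┼───┤    
│ 4 │ 5 │ 6 │ × │    
├───┼───┼───┼───┤    
│ 1 │ 2 │ 3 │ - │    
├───┼───┼───┼───┤    
│ 0 │ . │ = │ + │    
├───┼───┼───┼───┤    
│ C │ MC│ MR│ M+│    
└───┴───┴───┴───┘    
                     
                     
                     
                     


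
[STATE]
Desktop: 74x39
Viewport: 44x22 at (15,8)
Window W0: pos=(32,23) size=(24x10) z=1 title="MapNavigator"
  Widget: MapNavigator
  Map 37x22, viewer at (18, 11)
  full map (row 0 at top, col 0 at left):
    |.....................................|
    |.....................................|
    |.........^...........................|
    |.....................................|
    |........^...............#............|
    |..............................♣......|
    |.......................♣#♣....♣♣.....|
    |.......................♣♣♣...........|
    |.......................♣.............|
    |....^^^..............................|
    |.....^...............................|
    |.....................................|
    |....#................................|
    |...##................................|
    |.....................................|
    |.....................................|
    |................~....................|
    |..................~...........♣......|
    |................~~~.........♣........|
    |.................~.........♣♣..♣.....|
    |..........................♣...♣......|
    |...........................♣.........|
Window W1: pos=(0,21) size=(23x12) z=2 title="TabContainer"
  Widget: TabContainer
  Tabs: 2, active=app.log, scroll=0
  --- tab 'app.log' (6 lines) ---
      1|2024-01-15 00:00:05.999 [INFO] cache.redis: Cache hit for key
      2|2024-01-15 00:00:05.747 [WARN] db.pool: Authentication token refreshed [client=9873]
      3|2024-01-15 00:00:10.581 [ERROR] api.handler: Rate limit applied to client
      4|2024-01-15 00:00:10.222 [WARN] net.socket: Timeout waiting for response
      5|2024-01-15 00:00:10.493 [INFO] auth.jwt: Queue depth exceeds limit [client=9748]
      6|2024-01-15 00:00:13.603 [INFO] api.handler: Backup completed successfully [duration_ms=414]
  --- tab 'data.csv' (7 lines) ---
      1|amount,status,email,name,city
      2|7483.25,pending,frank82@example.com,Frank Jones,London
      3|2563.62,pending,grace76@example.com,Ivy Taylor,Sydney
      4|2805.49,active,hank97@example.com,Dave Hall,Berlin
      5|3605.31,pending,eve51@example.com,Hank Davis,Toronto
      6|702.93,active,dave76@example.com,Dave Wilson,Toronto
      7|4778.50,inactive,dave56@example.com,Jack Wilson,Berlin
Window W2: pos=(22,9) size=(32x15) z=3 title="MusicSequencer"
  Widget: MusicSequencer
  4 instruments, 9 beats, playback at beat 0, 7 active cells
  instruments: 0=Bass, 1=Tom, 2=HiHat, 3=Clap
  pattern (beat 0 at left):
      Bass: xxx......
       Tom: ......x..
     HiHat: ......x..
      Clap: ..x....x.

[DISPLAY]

                                            
       ┏━━━━━━━━━━━━━━━━━━━━━━━━━━━━━━┓     
       ┃ MusicSequencer               ┃     
       ┠──────────────────────────────┨     
       ┃      ▼12345678               ┃     
       ┃  Bass███······               ┃     
       ┃   Tom······█··               ┃     
       ┃ HiHat······█··               ┃     
       ┃  Clap··█····█·               ┃     
       ┃                              ┃     
       ┃                              ┃     
       ┃                              ┃     
       ┃                              ┃     
━━━━━━━┃                              ┃     
       ┃                              ┃     
───────┗━━━━━━━━━━━━━━━━━━━━━━━━━━━━━━┛━┓   
a.csv  ┃         ┃ MapNavigator         ┃   
───────┃         ┠──────────────────────┨   
00:05.9┃         ┃................♣.....┃   
00:05.7┃         ┃......................┃   
00:10.5┃         ┃......................┃   
00:10.2┃         ┃...........@..........┃   


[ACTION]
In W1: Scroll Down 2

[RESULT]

                                            
       ┏━━━━━━━━━━━━━━━━━━━━━━━━━━━━━━┓     
       ┃ MusicSequencer               ┃     
       ┠──────────────────────────────┨     
       ┃      ▼12345678               ┃     
       ┃  Bass███······               ┃     
       ┃   Tom······█··               ┃     
       ┃ HiHat······█··               ┃     
       ┃  Clap··█····█·               ┃     
       ┃                              ┃     
       ┃                              ┃     
       ┃                              ┃     
       ┃                              ┃     
━━━━━━━┃                              ┃     
       ┃                              ┃     
───────┗━━━━━━━━━━━━━━━━━━━━━━━━━━━━━━┛━┓   
a.csv  ┃         ┃ MapNavigator         ┃   
───────┃         ┠──────────────────────┨   
00:10.5┃         ┃................♣.....┃   
00:10.2┃         ┃......................┃   
00:10.4┃         ┃......................┃   
00:13.6┃         ┃...........@..........┃   


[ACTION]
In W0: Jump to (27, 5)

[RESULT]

                                            
       ┏━━━━━━━━━━━━━━━━━━━━━━━━━━━━━━┓     
       ┃ MusicSequencer               ┃     
       ┠──────────────────────────────┨     
       ┃      ▼12345678               ┃     
       ┃  Bass███······               ┃     
       ┃   Tom······█··               ┃     
       ┃ HiHat······█··               ┃     
       ┃  Clap··█····█·               ┃     
       ┃                              ┃     
       ┃                              ┃     
       ┃                              ┃     
       ┃                              ┃     
━━━━━━━┃                              ┃     
       ┃                              ┃     
───────┗━━━━━━━━━━━━━━━━━━━━━━━━━━━━━━┛━┓   
a.csv  ┃         ┃ MapNavigator         ┃   
───────┃         ┠──────────────────────┨   
00:10.5┃         ┃..................... ┃   
00:10.2┃         ┃..................... ┃   
00:10.4┃         ┃........#............ ┃   
00:13.6┃         ┃...........@..♣...... ┃   


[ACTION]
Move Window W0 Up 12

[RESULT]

                                            
       ┏━━━━━━━━━━━━━━━━━━━━━━━━━━━━━━┓     
       ┃ MusicSequencer               ┃     
       ┠──────────────────────────────┨━┓   
       ┃      ▼12345678               ┃ ┃   
       ┃  Bass███······               ┃─┨   
       ┃   Tom······█··               ┃ ┃   
       ┃ HiHat······█··               ┃ ┃   
       ┃  Clap··█····█·               ┃ ┃   
       ┃                              ┃ ┃   
       ┃                              ┃ ┃   
       ┃                              ┃ ┃   
       ┃                              ┃━┛   
━━━━━━━┃                              ┃     
       ┃                              ┃     
───────┗━━━━━━━━━━━━━━━━━━━━━━━━━━━━━━┛     
a.csv  ┃                                    
───────┃                                    
00:10.5┃                                    
00:10.2┃                                    
00:10.4┃                                    
00:13.6┃                                    


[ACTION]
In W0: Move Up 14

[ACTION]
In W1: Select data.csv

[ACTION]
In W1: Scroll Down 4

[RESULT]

                                            
       ┏━━━━━━━━━━━━━━━━━━━━━━━━━━━━━━┓     
       ┃ MusicSequencer               ┃     
       ┠──────────────────────────────┨━┓   
       ┃      ▼12345678               ┃ ┃   
       ┃  Bass███······               ┃─┨   
       ┃   Tom······█··               ┃ ┃   
       ┃ HiHat······█··               ┃ ┃   
       ┃  Clap··█····█·               ┃ ┃   
       ┃                              ┃ ┃   
       ┃                              ┃ ┃   
       ┃                              ┃ ┃   
       ┃                              ┃━┛   
━━━━━━━┃                              ┃     
       ┃                              ┃     
───────┗━━━━━━━━━━━━━━━━━━━━━━━━━━━━━━┛     
a.csv] ┃                                    
───────┃                                    
g,eve51┃                                    
dave76@┃                                    
ve,dave┃                                    
       ┃                                    


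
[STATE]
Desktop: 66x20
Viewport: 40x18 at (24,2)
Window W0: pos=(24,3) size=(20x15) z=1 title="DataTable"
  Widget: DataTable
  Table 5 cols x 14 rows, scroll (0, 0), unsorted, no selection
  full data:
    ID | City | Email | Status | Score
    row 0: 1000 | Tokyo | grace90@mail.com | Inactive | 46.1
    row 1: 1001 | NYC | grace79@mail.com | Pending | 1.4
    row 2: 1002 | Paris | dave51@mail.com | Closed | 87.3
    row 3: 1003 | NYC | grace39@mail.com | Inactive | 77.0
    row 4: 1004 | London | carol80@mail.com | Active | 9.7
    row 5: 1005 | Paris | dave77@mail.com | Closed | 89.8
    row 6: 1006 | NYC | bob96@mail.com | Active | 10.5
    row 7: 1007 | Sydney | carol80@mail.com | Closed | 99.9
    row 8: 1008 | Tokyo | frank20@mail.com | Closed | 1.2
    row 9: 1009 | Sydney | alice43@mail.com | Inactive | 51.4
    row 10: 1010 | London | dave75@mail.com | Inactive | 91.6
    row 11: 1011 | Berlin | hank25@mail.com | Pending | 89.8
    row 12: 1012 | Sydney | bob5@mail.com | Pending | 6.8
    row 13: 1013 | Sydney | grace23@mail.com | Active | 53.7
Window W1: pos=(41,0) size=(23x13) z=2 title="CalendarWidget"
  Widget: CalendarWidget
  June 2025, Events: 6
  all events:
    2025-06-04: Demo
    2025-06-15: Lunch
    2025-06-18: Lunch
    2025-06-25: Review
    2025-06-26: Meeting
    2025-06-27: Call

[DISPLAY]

                 ┠─────────────────────┨
┏━━━━━━━━━━━━━━━━┃      June 2025      ┃
┃ DataTable      ┃Mo Tu We Th Fr Sa Su ┃
┠────────────────┃                   1 ┃
┃ID  │City  │Emai┃ 2  3  4*  5  6  7  8┃
┃────┼──────┼────┃ 9 10 11 12 13 14 15*┃
┃1000│Tokyo │grac┃16 17 18* 19 20 21 22┃
┃1001│NYC   │grac┃23 24 25* 26* 27* 28 ┃
┃1002│Paris │dave┃30                   ┃
┃1003│NYC   │grac┃                     ┃
┃1004│London│caro┗━━━━━━━━━━━━━━━━━━━━━┛
┃1005│Paris │dave77┃                    
┃1006│NYC   │bob96@┃                    
┃1007│Sydney│carol8┃                    
┃1008│Tokyo │frank2┃                    
┗━━━━━━━━━━━━━━━━━━┛                    
                                        
                                        


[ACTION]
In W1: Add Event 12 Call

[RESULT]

                 ┠─────────────────────┨
┏━━━━━━━━━━━━━━━━┃      June 2025      ┃
┃ DataTable      ┃Mo Tu We Th Fr Sa Su ┃
┠────────────────┃                   1 ┃
┃ID  │City  │Emai┃ 2  3  4*  5  6  7  8┃
┃────┼──────┼────┃ 9 10 11 12* 13 14 15┃
┃1000│Tokyo │grac┃16 17 18* 19 20 21 22┃
┃1001│NYC   │grac┃23 24 25* 26* 27* 28 ┃
┃1002│Paris │dave┃30                   ┃
┃1003│NYC   │grac┃                     ┃
┃1004│London│caro┗━━━━━━━━━━━━━━━━━━━━━┛
┃1005│Paris │dave77┃                    
┃1006│NYC   │bob96@┃                    
┃1007│Sydney│carol8┃                    
┃1008│Tokyo │frank2┃                    
┗━━━━━━━━━━━━━━━━━━┛                    
                                        
                                        


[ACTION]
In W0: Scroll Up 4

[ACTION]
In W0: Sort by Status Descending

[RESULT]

                 ┠─────────────────────┨
┏━━━━━━━━━━━━━━━━┃      June 2025      ┃
┃ DataTable      ┃Mo Tu We Th Fr Sa Su ┃
┠────────────────┃                   1 ┃
┃ID  │City  │Emai┃ 2  3  4*  5  6  7  8┃
┃────┼──────┼────┃ 9 10 11 12* 13 14 15┃
┃1001│NYC   │grac┃16 17 18* 19 20 21 22┃
┃1011│Berlin│hank┃23 24 25* 26* 27* 28 ┃
┃1012│Sydney│bob5┃30                   ┃
┃1000│Tokyo │grac┃                     ┃
┃1003│NYC   │grac┗━━━━━━━━━━━━━━━━━━━━━┛
┃1009│Sydney│alice4┃                    
┃1010│London│dave75┃                    
┃1002│Paris │dave51┃                    
┃1005│Paris │dave77┃                    
┗━━━━━━━━━━━━━━━━━━┛                    
                                        
                                        


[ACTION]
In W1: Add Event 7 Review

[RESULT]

                 ┠─────────────────────┨
┏━━━━━━━━━━━━━━━━┃      June 2025      ┃
┃ DataTable      ┃Mo Tu We Th Fr Sa Su ┃
┠────────────────┃                   1 ┃
┃ID  │City  │Emai┃ 2  3  4*  5  6  7*  ┃
┃────┼──────┼────┃ 9 10 11 12* 13 14 15┃
┃1001│NYC   │grac┃16 17 18* 19 20 21 22┃
┃1011│Berlin│hank┃23 24 25* 26* 27* 28 ┃
┃1012│Sydney│bob5┃30                   ┃
┃1000│Tokyo │grac┃                     ┃
┃1003│NYC   │grac┗━━━━━━━━━━━━━━━━━━━━━┛
┃1009│Sydney│alice4┃                    
┃1010│London│dave75┃                    
┃1002│Paris │dave51┃                    
┃1005│Paris │dave77┃                    
┗━━━━━━━━━━━━━━━━━━┛                    
                                        
                                        


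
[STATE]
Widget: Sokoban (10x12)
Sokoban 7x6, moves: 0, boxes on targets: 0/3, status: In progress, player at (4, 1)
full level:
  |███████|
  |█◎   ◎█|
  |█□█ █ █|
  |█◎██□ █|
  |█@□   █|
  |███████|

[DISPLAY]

███████   
█◎   ◎█   
█□█ █ █   
█◎██□ █   
█@□   █   
███████   
Moves: 0  
          
          
          
          
          


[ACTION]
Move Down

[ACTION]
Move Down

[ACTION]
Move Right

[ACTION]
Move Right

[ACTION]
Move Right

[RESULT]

███████   
█◎   ◎█   
█□█ █ █   
█◎██□ █   
█   @□█   
███████   
Moves: 3  
          
          
          
          
          


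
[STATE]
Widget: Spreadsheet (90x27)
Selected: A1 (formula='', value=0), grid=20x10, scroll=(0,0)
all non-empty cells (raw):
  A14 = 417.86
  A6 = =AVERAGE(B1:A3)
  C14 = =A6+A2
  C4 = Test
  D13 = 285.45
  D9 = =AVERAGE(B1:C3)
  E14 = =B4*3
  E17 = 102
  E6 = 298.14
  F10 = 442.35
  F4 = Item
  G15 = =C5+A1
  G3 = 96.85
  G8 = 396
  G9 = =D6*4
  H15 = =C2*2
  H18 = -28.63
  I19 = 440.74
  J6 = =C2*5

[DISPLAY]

A1:                                                                                       
       A       B       C       D       E       F       G       H       I       J          
------------------------------------------------------------------------------------------
  1      [0]       0       0       0       0       0       0       0       0       0      
  2        0       0       0       0       0       0       0       0       0       0      
  3        0       0       0       0       0       0   96.85       0       0       0      
  4        0       0Test           0       0Item           0       0       0       0      
  5        0       0       0       0       0       0       0       0       0       0      
  6        0       0       0       0  298.14       0       0       0       0       0      
  7        0       0       0       0       0       0       0       0       0       0      
  8        0       0       0       0       0       0     396       0       0       0      
  9        0       0       0       0       0       0       0       0       0       0      
 10        0       0       0       0       0  442.35       0       0       0       0      
 11        0       0       0       0       0       0       0       0       0       0      
 12        0       0       0       0       0       0       0       0       0       0      
 13        0       0       0  285.45       0       0       0       0       0       0      
 14   417.86       0       0       0       0       0       0       0       0       0      
 15        0       0       0       0       0       0       0       0       0       0      
 16        0       0       0       0       0       0       0       0       0       0      
 17        0       0       0       0     102       0       0       0       0       0      
 18        0       0       0       0       0       0       0  -28.63       0       0      
 19        0       0       0       0       0       0       0       0  440.74       0      
 20        0       0       0       0       0       0       0       0       0       0      
                                                                                          
                                                                                          
                                                                                          
                                                                                          


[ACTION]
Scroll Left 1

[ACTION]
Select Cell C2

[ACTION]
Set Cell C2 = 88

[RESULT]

C2: 88                                                                                    
       A       B       C       D       E       F       G       H       I       J          
------------------------------------------------------------------------------------------
  1        0       0       0       0       0       0       0       0       0       0      
  2        0       0    [88]       0       0       0       0       0       0       0      
  3        0       0       0       0       0       0   96.85       0       0       0      
  4        0       0Test           0       0Item           0       0       0       0      
  5        0       0       0       0       0       0       0       0       0       0      
  6        0       0       0       0  298.14       0       0       0       0     440      
  7        0       0       0       0       0       0       0       0       0       0      
  8        0       0       0       0       0       0     396       0       0       0      
  9        0       0       0   14.67       0       0       0       0       0       0      
 10        0       0       0       0       0  442.35       0       0       0       0      
 11        0       0       0       0       0       0       0       0       0       0      
 12        0       0       0       0       0       0       0       0       0       0      
 13        0       0       0  285.45       0       0       0       0       0       0      
 14   417.86       0       0       0       0       0       0       0       0       0      
 15        0       0       0       0       0       0       0     176       0       0      
 16        0       0       0       0       0       0       0       0       0       0      
 17        0       0       0       0     102       0       0       0       0       0      
 18        0       0       0       0       0       0       0  -28.63       0       0      
 19        0       0       0       0       0       0       0       0  440.74       0      
 20        0       0       0       0       0       0       0       0       0       0      
                                                                                          
                                                                                          
                                                                                          
                                                                                          


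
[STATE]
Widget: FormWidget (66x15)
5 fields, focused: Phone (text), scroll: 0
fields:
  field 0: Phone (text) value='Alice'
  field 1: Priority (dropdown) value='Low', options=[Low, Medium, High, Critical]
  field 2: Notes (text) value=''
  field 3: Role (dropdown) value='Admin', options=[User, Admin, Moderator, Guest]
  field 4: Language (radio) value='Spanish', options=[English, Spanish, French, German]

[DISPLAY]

> Phone:      [Alice                                             ]
  Priority:   [Low                                              ▼]
  Notes:      [                                                  ]
  Role:       [Admin                                            ▼]
  Language:   ( ) English  (●) Spanish  ( ) French  ( ) German    
                                                                  
                                                                  
                                                                  
                                                                  
                                                                  
                                                                  
                                                                  
                                                                  
                                                                  
                                                                  


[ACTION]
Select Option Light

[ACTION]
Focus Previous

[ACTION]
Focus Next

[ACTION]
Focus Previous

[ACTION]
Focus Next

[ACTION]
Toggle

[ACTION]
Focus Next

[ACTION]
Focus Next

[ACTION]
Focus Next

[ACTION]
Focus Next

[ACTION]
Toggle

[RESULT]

  Phone:      [Alice                                             ]
  Priority:   [Low                                              ▼]
  Notes:      [                                                  ]
  Role:       [Admin                                            ▼]
> Language:   ( ) English  (●) Spanish  ( ) French  ( ) German    
                                                                  
                                                                  
                                                                  
                                                                  
                                                                  
                                                                  
                                                                  
                                                                  
                                                                  
                                                                  


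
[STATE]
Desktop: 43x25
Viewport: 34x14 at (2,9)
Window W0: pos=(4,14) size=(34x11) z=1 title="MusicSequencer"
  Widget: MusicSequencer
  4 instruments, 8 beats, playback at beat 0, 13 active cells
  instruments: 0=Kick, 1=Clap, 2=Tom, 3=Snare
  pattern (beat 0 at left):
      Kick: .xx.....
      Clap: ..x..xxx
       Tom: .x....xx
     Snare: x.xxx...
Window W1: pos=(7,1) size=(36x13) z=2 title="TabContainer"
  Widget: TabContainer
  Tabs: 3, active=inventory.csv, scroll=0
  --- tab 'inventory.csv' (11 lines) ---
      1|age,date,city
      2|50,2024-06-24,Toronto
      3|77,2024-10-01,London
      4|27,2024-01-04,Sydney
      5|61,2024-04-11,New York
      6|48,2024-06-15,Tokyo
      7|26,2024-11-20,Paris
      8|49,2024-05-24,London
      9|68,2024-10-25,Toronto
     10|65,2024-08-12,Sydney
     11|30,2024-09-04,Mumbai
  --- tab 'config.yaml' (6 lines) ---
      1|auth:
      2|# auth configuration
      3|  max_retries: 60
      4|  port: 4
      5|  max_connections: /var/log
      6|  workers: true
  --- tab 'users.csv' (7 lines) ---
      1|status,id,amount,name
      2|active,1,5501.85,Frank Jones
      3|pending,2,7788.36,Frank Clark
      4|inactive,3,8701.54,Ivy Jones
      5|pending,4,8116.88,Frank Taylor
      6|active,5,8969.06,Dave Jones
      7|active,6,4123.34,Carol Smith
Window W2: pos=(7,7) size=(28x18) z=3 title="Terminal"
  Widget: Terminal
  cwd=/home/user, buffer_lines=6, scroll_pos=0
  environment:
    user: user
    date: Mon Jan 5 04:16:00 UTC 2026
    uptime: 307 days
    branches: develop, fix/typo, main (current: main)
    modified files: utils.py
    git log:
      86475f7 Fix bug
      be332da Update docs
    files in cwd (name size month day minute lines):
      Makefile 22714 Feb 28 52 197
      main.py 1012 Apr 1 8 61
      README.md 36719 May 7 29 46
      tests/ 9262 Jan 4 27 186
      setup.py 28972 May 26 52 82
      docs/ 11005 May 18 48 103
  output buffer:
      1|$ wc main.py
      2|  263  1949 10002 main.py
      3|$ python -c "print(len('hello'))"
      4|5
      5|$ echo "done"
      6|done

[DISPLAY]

     ┠──────────────────────────┨ 
     ┃$ wc main.py              ┃ 
     ┃  263  1949 10002 main.py ┃ 
     ┃$ python -c "print(len('he┃ 
     ┃5                         ┃━
  ┏━━┃$ echo "done"             ┃━
  ┃ M┃done                      ┃ 
  ┠──┃$ █                       ┃─
  ┃  ┃                          ┃ 
  ┃  ┃                          ┃ 
  ┃  ┃                          ┃ 
  ┃  ┃                          ┃ 
  ┃ S┃                          ┃ 
  ┃  ┃                          ┃ 


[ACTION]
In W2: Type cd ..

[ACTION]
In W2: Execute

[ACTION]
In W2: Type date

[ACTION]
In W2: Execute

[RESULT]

     ┠──────────────────────────┨ 
     ┃$ wc main.py              ┃ 
     ┃  263  1949 10002 main.py ┃ 
     ┃$ python -c "print(len('he┃ 
     ┃5                         ┃━
  ┏━━┃$ echo "done"             ┃━
  ┃ M┃done                      ┃ 
  ┠──┃$ cd ..                   ┃─
  ┃  ┃                          ┃ 
  ┃  ┃$ date                    ┃ 
  ┃  ┃Mon Jan 5 04:16:00 UTC 202┃ 
  ┃  ┃$ █                       ┃ 
  ┃ S┃                          ┃ 
  ┃  ┃                          ┃ 


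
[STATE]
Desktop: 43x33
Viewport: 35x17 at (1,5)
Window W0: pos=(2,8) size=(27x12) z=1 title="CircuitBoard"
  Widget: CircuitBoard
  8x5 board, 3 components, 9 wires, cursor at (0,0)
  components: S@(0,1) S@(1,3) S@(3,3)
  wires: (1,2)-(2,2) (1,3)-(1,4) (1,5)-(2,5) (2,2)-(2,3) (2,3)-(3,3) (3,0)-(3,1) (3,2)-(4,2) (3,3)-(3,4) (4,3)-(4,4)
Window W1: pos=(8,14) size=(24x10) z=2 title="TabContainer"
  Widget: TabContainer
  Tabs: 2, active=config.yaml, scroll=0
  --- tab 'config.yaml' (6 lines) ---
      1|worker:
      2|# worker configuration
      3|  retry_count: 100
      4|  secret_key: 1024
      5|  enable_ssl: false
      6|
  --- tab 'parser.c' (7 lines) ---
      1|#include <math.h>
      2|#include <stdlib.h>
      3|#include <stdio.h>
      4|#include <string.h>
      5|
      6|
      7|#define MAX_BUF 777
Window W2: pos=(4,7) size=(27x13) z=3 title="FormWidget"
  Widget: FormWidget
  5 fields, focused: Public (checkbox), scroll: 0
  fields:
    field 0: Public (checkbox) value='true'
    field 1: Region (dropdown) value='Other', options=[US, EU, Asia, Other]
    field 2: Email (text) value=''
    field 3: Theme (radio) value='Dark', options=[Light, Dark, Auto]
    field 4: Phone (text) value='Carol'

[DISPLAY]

                                   
                                   
   ┏━━━━━━━━━━━━━━━━━━━━━━━━━┓     
 ┏━┃ FormWidget              ┃     
 ┃ ┠─────────────────────────┨     
 ┠─┃> Public:     [x]        ┃     
 ┃ ┃  Region:     [Other   ▼]┃     
 ┃0┃  Email:      [         ]┃     
 ┃ ┃  Theme:      ( ) Light  ┃     
 ┃1┃  Phone:      [Carol    ]┃┓    
 ┃ ┃                         ┃┃    
 ┃2┃                         ┃┨    
 ┃ ┃                         ┃┃    
 ┃3┃                         ┃┃    
 ┗━┗━━━━━━━━━━━━━━━━━━━━━━━━━┛┃    
       ┃# worker configuration┃    
       ┃  retry_count: 100    ┃    


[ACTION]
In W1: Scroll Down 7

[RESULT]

                                   
                                   
   ┏━━━━━━━━━━━━━━━━━━━━━━━━━┓     
 ┏━┃ FormWidget              ┃     
 ┃ ┠─────────────────────────┨     
 ┠─┃> Public:     [x]        ┃     
 ┃ ┃  Region:     [Other   ▼]┃     
 ┃0┃  Email:      [         ]┃     
 ┃ ┃  Theme:      ( ) Light  ┃     
 ┃1┃  Phone:      [Carol    ]┃┓    
 ┃ ┃                         ┃┃    
 ┃2┃                         ┃┨    
 ┃ ┃                         ┃┃    
 ┃3┃                         ┃┃    
 ┗━┗━━━━━━━━━━━━━━━━━━━━━━━━━┛┃    
       ┃                      ┃    
       ┃                      ┃    


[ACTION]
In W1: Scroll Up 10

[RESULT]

                                   
                                   
   ┏━━━━━━━━━━━━━━━━━━━━━━━━━┓     
 ┏━┃ FormWidget              ┃     
 ┃ ┠─────────────────────────┨     
 ┠─┃> Public:     [x]        ┃     
 ┃ ┃  Region:     [Other   ▼]┃     
 ┃0┃  Email:      [         ]┃     
 ┃ ┃  Theme:      ( ) Light  ┃     
 ┃1┃  Phone:      [Carol    ]┃┓    
 ┃ ┃                         ┃┃    
 ┃2┃                         ┃┨    
 ┃ ┃                         ┃┃    
 ┃3┃                         ┃┃    
 ┗━┗━━━━━━━━━━━━━━━━━━━━━━━━━┛┃    
       ┃# worker configuration┃    
       ┃  retry_count: 100    ┃    


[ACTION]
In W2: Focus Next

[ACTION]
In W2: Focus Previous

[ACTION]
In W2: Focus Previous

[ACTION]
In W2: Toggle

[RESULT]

                                   
                                   
   ┏━━━━━━━━━━━━━━━━━━━━━━━━━┓     
 ┏━┃ FormWidget              ┃     
 ┃ ┠─────────────────────────┨     
 ┠─┃  Public:     [x]        ┃     
 ┃ ┃  Region:     [Other   ▼]┃     
 ┃0┃  Email:      [         ]┃     
 ┃ ┃  Theme:      ( ) Light  ┃     
 ┃1┃> Phone:      [Carol    ]┃┓    
 ┃ ┃                         ┃┃    
 ┃2┃                         ┃┨    
 ┃ ┃                         ┃┃    
 ┃3┃                         ┃┃    
 ┗━┗━━━━━━━━━━━━━━━━━━━━━━━━━┛┃    
       ┃# worker configuration┃    
       ┃  retry_count: 100    ┃    


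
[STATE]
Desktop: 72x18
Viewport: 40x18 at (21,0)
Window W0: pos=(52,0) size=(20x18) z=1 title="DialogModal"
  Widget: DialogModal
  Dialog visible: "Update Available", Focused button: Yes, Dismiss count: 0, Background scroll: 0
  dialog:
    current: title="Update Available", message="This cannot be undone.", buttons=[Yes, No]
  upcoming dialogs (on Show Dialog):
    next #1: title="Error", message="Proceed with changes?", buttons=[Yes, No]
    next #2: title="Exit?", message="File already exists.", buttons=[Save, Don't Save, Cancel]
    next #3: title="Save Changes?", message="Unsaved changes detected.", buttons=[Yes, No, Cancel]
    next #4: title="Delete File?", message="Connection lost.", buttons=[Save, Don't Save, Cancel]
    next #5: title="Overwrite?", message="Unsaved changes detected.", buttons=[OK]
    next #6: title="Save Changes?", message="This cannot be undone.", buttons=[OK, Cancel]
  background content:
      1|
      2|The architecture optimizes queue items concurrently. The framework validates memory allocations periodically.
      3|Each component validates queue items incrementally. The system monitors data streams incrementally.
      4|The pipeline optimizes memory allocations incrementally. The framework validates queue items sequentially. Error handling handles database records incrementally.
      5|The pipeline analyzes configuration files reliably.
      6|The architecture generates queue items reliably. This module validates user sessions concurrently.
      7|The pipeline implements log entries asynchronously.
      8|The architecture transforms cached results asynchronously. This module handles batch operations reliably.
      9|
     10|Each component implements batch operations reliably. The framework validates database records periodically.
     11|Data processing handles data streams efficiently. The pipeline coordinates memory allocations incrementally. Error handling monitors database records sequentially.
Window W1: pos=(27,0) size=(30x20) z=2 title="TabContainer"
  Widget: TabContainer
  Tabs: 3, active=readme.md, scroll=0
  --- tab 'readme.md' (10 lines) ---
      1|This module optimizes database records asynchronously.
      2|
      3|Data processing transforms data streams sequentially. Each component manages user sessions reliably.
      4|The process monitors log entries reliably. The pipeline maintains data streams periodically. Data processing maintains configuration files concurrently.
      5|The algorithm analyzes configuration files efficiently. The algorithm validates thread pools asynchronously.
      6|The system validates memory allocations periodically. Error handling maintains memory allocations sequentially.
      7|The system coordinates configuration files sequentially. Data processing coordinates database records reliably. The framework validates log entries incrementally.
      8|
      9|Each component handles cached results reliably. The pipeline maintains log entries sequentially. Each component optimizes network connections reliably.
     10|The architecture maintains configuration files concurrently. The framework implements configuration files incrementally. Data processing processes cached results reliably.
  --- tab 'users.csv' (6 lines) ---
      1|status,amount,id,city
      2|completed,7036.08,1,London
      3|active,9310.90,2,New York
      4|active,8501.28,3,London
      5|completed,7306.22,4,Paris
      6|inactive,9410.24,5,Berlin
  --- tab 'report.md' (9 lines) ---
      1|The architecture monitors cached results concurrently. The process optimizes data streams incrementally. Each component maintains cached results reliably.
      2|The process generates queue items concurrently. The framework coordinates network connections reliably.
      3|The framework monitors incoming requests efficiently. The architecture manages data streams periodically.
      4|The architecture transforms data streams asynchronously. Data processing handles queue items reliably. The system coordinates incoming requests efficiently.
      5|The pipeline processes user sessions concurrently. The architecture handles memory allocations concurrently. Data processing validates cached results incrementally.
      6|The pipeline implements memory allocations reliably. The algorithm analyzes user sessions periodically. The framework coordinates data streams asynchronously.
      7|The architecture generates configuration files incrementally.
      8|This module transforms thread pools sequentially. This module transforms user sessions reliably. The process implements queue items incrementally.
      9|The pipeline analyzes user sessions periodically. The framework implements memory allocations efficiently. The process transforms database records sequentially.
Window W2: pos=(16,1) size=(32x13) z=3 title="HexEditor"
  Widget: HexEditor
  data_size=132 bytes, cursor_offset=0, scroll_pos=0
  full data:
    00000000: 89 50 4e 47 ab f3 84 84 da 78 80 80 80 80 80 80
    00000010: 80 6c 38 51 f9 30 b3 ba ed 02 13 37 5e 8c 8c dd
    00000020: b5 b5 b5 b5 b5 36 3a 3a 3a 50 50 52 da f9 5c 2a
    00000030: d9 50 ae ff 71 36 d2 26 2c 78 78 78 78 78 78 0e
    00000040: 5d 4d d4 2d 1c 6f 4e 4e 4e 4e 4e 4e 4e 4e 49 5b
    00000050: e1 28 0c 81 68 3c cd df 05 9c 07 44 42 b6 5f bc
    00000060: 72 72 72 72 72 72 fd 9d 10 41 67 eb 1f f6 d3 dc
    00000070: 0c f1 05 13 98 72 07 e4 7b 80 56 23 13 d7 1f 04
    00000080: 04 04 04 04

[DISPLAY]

      ┏━━━━━━━━━━━━━━━━━━━━━━━━━━━━┓━━━━
━━━━━━━━━━━━━━━━━━━━━━━━━━┓        ┃logM
Editor                    ┃────────┨────
──────────────────────────┨sv │ rep┃    
0000  89 50 4e 47 ab f3 84┃────────┃arch
0010  80 6c 38 51 f9 30 b3┃s databa┃ com
0020  b5 b5 b5 b5 b5 36 3a┃        ┃pipe
0030  d9 50 ae ff 71 36 d2┃sforms d┃────
0040  5d 4d d4 2d 1c 6f 4e┃ log ent┃pdat
0050  e1 28 0c 81 68 3c cd┃es confi┃his 
0060  72 72 72 72 72 72 fd┃ memory ┃[Yes
0070  0c f1 05 13 98 72 07┃es confi┃────
0080  04 04 04 04         ┃        ┃ com
━━━━━━━━━━━━━━━━━━━━━━━━━━┛es cache┃ pro
      ┃The architecture maintains c┃    
      ┃                            ┃    
      ┃                            ┃    
      ┃                            ┃━━━━


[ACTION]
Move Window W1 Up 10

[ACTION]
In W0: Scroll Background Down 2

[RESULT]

      ┏━━━━━━━━━━━━━━━━━━━━━━━━━━━━┓━━━━
━━━━━━━━━━━━━━━━━━━━━━━━━━┓        ┃logM
Editor                    ┃────────┨────
──────────────────────────┨sv │ rep┃ com
0000  89 50 4e 47 ab f3 84┃────────┃pipe
0010  80 6c 38 51 f9 30 b3┃s databa┃pipe
0020  b5 b5 b5 b5 b5 36 3a┃        ┃arch
0030  d9 50 ae ff 71 36 d2┃sforms d┃────
0040  5d 4d d4 2d 1c 6f 4e┃ log ent┃pdat
0050  e1 28 0c 81 68 3c cd┃es confi┃his 
0060  72 72 72 72 72 72 fd┃ memory ┃[Yes
0070  0c f1 05 13 98 72 07┃es confi┃────
0080  04 04 04 04         ┃        ┃    
━━━━━━━━━━━━━━━━━━━━━━━━━━┛es cache┃    
      ┃The architecture maintains c┃    
      ┃                            ┃    
      ┃                            ┃    
      ┃                            ┃━━━━


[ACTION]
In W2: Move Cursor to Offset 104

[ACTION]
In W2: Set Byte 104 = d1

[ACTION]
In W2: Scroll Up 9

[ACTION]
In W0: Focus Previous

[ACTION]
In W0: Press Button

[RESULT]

      ┏━━━━━━━━━━━━━━━━━━━━━━━━━━━━┓━━━━
━━━━━━━━━━━━━━━━━━━━━━━━━━┓        ┃logM
Editor                    ┃────────┨────
──────────────────────────┨sv │ rep┃ com
0000  89 50 4e 47 ab f3 84┃────────┃pipe
0010  80 6c 38 51 f9 30 b3┃s databa┃pipe
0020  b5 b5 b5 b5 b5 36 3a┃        ┃arch
0030  d9 50 ae ff 71 36 d2┃sforms d┃pipe
0040  5d 4d d4 2d 1c 6f 4e┃ log ent┃arch
0050  e1 28 0c 81 68 3c cd┃es confi┃    
0060  72 72 72 72 72 72 fd┃ memory ┃ com
0070  0c f1 05 13 98 72 07┃es confi┃ pro
0080  04 04 04 04         ┃        ┃    
━━━━━━━━━━━━━━━━━━━━━━━━━━┛es cache┃    
      ┃The architecture maintains c┃    
      ┃                            ┃    
      ┃                            ┃    
      ┃                            ┃━━━━
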